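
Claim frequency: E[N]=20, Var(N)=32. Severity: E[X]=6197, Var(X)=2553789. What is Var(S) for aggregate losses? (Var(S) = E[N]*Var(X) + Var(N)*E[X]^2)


Var(S) = E[N]*Var(X) + Var(N)*E[X]^2
= 20*2553789 + 32*6197^2
= 51075780 + 1228889888
= 1.2800e+09


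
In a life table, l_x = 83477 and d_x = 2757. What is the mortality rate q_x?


q_x = d_x / l_x
= 2757 / 83477
= 0.033


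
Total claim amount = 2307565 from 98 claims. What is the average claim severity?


severity = total / number
= 2307565 / 98
= 23546.5816


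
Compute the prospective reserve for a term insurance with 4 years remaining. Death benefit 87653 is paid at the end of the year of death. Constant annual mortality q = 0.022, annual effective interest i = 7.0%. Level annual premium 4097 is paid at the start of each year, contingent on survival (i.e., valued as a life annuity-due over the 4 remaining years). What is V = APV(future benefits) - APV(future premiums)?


v = 1/(1+i) = 0.934579
APV(future benefits) per unit = sum_{k=0}^{3} k_p_x * q * v^(k+1) = 0.072231
APV(future benefits) = 87653 * 0.072231 = 6331.2539
Life annuity-due factor ä_{x:4} = sum_{k=0}^{3} k_p_x * v^k = 3.513048
APV(future premiums) = 4097 * 3.513048 = 14392.9562
V = 6331.2539 - 14392.9562
= -8061.7023


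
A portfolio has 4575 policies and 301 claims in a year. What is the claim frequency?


frequency = claims / policies
= 301 / 4575
= 0.0658


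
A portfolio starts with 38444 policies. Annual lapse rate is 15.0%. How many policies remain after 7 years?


remaining = initial * (1 - lapse)^years
= 38444 * (1 - 0.15)^7
= 38444 * 0.320577
= 12324.2656


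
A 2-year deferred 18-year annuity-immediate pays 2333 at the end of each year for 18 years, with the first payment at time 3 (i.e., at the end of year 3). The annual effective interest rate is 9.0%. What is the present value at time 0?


PV at time 2 of the 18-year annuity-immediate:
a_n = 2333 * (1-(1+0.09)^(-18))/0.09 = 20426.8734
Discount back 2 years to time 0:
PV = 20426.8734 * (1+0.09)^(-2)
= 20426.8734 * 0.84168
= 17192.8906


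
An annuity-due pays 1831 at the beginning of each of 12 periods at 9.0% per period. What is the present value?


PV_due = PMT * (1-(1+i)^(-n))/i * (1+i)
PV_immediate = 13111.288
PV_due = 13111.288 * 1.09
= 14291.3039


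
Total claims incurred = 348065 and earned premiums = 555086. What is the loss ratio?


Loss ratio = claims / premiums
= 348065 / 555086
= 0.627


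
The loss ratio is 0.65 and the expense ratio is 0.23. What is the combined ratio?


Combined ratio = loss ratio + expense ratio
= 0.65 + 0.23
= 0.88


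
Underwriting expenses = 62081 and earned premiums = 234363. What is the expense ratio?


Expense ratio = expenses / premiums
= 62081 / 234363
= 0.2649


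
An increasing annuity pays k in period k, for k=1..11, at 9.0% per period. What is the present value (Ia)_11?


(Ia)_n = sum_{k=1}^{n} k * v^k, v = 1/(1+i)
v = 0.917431
Sum computed term by term:
(Ia)_11 = 35.0533


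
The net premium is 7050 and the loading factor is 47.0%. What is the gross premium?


Gross = net * (1 + loading)
= 7050 * (1 + 0.47)
= 7050 * 1.47
= 10363.5


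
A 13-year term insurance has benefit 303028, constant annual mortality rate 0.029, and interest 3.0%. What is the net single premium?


NSP = benefit * sum_{k=0}^{n-1} k_p_x * q * v^(k+1)
With constant q=0.029, v=0.970874
Sum = 0.263222
NSP = 303028 * 0.263222
= 79763.6952


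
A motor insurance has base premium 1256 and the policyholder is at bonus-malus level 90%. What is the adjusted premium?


adjusted = base * BM_level / 100
= 1256 * 90 / 100
= 1256 * 0.9
= 1130.4


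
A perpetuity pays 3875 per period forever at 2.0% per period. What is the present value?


PV = PMT / i
= 3875 / 0.02
= 193750.0


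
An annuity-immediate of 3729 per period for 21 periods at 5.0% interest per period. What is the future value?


FV = PMT * ((1+i)^n - 1) / i
= 3729 * ((1.05)^21 - 1) / 0.05
= 3729 * (2.785963 - 1) / 0.05
= 133197.09


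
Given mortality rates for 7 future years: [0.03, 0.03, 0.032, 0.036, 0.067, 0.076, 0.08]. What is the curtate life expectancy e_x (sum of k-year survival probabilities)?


e_x = sum_{k=1}^{n} k_p_x
k_p_x values:
  1_p_x = 0.97
  2_p_x = 0.9409
  3_p_x = 0.910791
  4_p_x = 0.878003
  5_p_x = 0.819177
  6_p_x = 0.756919
  7_p_x = 0.696366
e_x = 5.9722


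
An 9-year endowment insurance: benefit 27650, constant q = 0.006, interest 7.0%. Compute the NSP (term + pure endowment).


Term component = 1058.1441
Pure endowment = 9_p_x * v^9 * benefit = 0.947278 * 0.543934 * 27650 = 14246.8416
NSP = 15304.9857


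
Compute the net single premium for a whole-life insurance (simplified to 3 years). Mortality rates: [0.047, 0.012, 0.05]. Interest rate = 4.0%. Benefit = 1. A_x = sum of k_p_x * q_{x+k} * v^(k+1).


v = 0.961538
Year 0: k_p_x=1.0, q=0.047, term=0.045192
Year 1: k_p_x=0.953, q=0.012, term=0.010573
Year 2: k_p_x=0.941564, q=0.05, term=0.041852
A_x = 0.0976


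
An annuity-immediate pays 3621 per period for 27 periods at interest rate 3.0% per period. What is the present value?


PV = PMT * (1 - (1+i)^(-n)) / i
= 3621 * (1 - (1+0.03)^(-27)) / 0.03
= 3621 * (1 - 0.450189) / 0.03
= 3621 * 18.327031
= 66362.181


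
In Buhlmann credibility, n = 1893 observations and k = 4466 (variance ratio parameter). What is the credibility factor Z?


Z = n / (n + k)
= 1893 / (1893 + 4466)
= 1893 / 6359
= 0.2977


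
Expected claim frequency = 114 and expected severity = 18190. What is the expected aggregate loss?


E[S] = E[N] * E[X]
= 114 * 18190
= 2.0737e+06


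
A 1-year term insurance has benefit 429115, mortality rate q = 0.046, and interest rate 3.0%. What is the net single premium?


NSP = benefit * q * v
v = 1/(1+i) = 0.970874
NSP = 429115 * 0.046 * 0.970874
= 19164.3592


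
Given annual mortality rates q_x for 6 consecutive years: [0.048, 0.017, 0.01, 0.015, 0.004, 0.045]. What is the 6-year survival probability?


p_k = 1 - q_k for each year
Survival = product of (1 - q_k)
= 0.952 * 0.983 * 0.99 * 0.985 * 0.996 * 0.955
= 0.868


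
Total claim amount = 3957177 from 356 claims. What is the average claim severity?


severity = total / number
= 3957177 / 356
= 11115.6657


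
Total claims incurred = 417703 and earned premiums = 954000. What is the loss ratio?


Loss ratio = claims / premiums
= 417703 / 954000
= 0.4378


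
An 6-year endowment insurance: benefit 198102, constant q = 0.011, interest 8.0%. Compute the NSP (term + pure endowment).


Term component = 9825.0732
Pure endowment = 6_p_x * v^6 * benefit = 0.935789 * 0.63017 * 198102 = 116821.8493
NSP = 126646.9224


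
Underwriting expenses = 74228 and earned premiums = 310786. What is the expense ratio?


Expense ratio = expenses / premiums
= 74228 / 310786
= 0.2388


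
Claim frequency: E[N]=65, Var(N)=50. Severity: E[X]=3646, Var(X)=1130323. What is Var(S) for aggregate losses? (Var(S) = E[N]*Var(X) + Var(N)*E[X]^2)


Var(S) = E[N]*Var(X) + Var(N)*E[X]^2
= 65*1130323 + 50*3646^2
= 73470995 + 664665800
= 7.3814e+08


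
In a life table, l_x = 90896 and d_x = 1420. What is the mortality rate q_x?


q_x = d_x / l_x
= 1420 / 90896
= 0.0156


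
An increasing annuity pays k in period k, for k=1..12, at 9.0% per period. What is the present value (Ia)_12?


(Ia)_n = sum_{k=1}^{n} k * v^k, v = 1/(1+i)
v = 0.917431
Sum computed term by term:
(Ia)_12 = 39.3197


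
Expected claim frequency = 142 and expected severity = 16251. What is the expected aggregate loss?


E[S] = E[N] * E[X]
= 142 * 16251
= 2.3076e+06


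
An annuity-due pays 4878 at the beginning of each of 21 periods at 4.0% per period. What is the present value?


PV_due = PMT * (1-(1+i)^(-n))/i * (1+i)
PV_immediate = 68434.2422
PV_due = 68434.2422 * 1.04
= 71171.6119


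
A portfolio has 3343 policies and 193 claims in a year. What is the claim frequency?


frequency = claims / policies
= 193 / 3343
= 0.0577


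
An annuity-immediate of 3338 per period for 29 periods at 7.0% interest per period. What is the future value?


FV = PMT * ((1+i)^n - 1) / i
= 3338 * ((1.07)^29 - 1) / 0.07
= 3338 * (7.114257 - 1) / 0.07
= 291562.7147


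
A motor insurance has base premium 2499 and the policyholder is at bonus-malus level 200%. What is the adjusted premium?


adjusted = base * BM_level / 100
= 2499 * 200 / 100
= 2499 * 2.0
= 4998.0


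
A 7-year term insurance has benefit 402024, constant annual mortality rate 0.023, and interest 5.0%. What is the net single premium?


NSP = benefit * sum_{k=0}^{n-1} k_p_x * q * v^(k+1)
With constant q=0.023, v=0.952381
Sum = 0.124811
NSP = 402024 * 0.124811
= 50177.0072


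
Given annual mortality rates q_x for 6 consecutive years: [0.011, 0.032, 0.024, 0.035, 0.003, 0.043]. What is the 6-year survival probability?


p_k = 1 - q_k for each year
Survival = product of (1 - q_k)
= 0.989 * 0.968 * 0.976 * 0.965 * 0.997 * 0.957
= 0.8603


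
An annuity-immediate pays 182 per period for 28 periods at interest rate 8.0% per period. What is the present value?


PV = PMT * (1 - (1+i)^(-n)) / i
= 182 * (1 - (1+0.08)^(-28)) / 0.08
= 182 * (1 - 0.115914) / 0.08
= 182 * 11.051078
= 2011.2963


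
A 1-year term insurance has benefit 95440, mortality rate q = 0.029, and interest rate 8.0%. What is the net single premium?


NSP = benefit * q * v
v = 1/(1+i) = 0.925926
NSP = 95440 * 0.029 * 0.925926
= 2562.7407


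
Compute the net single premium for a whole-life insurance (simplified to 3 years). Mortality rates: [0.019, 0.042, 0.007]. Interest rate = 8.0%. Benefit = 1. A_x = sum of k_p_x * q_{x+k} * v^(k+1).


v = 0.925926
Year 0: k_p_x=1.0, q=0.019, term=0.017593
Year 1: k_p_x=0.981, q=0.042, term=0.035324
Year 2: k_p_x=0.939798, q=0.007, term=0.005222
A_x = 0.0581


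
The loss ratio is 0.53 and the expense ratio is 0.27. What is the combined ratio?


Combined ratio = loss ratio + expense ratio
= 0.53 + 0.27
= 0.8


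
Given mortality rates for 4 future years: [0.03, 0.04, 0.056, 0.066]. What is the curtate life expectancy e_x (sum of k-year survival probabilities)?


e_x = sum_{k=1}^{n} k_p_x
k_p_x values:
  1_p_x = 0.97
  2_p_x = 0.9312
  3_p_x = 0.879053
  4_p_x = 0.821035
e_x = 3.6013


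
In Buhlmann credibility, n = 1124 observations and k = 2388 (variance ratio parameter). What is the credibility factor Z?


Z = n / (n + k)
= 1124 / (1124 + 2388)
= 1124 / 3512
= 0.32


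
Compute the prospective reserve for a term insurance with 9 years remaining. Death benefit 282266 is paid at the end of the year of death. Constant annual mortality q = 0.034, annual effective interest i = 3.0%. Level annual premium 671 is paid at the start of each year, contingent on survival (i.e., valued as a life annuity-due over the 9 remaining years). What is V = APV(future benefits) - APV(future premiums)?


v = 1/(1+i) = 0.970874
APV(future benefits) per unit = sum_{k=0}^{8} k_p_x * q * v^(k+1) = 0.233015
APV(future benefits) = 282266 * 0.233015 = 65772.3188
Life annuity-due factor ä_{x:9} = sum_{k=0}^{8} k_p_x * v^k = 7.058995
APV(future premiums) = 671 * 7.058995 = 4736.5858
V = 65772.3188 - 4736.5858
= 61035.733


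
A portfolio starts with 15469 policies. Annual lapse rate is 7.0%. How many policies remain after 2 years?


remaining = initial * (1 - lapse)^years
= 15469 * (1 - 0.07)^2
= 15469 * 0.8649
= 13379.1381


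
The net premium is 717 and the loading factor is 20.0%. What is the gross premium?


Gross = net * (1 + loading)
= 717 * (1 + 0.2)
= 717 * 1.2
= 860.4


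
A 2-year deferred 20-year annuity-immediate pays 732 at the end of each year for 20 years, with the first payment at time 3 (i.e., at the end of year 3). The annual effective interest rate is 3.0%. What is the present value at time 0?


PV at time 2 of the 20-year annuity-immediate:
a_n = 732 * (1-(1+0.03)^(-20))/0.03 = 10890.3116
Discount back 2 years to time 0:
PV = 10890.3116 * (1+0.03)^(-2)
= 10890.3116 * 0.942596
= 10265.1632


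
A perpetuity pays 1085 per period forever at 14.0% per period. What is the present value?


PV = PMT / i
= 1085 / 0.14
= 7750.0


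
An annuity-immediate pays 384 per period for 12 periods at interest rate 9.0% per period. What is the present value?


PV = PMT * (1 - (1+i)^(-n)) / i
= 384 * (1 - (1+0.09)^(-12)) / 0.09
= 384 * (1 - 0.355535) / 0.09
= 384 * 7.160725
= 2749.7185


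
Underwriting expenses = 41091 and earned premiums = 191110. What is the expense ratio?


Expense ratio = expenses / premiums
= 41091 / 191110
= 0.215


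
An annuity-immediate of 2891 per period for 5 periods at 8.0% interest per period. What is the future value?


FV = PMT * ((1+i)^n - 1) / i
= 2891 * ((1.08)^5 - 1) / 0.08
= 2891 * (1.469328 - 1) / 0.08
= 16960.3434


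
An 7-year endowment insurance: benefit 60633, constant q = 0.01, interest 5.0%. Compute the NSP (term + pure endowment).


Term component = 3411.6022
Pure endowment = 7_p_x * v^7 * benefit = 0.932065 * 0.710681 * 60633 = 40163.3866
NSP = 43574.9888


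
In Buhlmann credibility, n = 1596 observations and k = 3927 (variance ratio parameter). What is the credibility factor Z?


Z = n / (n + k)
= 1596 / (1596 + 3927)
= 1596 / 5523
= 0.289


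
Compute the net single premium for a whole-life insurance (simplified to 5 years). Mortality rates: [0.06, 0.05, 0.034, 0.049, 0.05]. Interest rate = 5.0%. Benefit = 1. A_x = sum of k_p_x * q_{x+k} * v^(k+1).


v = 0.952381
Year 0: k_p_x=1.0, q=0.06, term=0.057143
Year 1: k_p_x=0.94, q=0.05, term=0.04263
Year 2: k_p_x=0.893, q=0.034, term=0.026228
Year 3: k_p_x=0.862638, q=0.049, term=0.034775
Year 4: k_p_x=0.820369, q=0.05, term=0.032139
A_x = 0.1929


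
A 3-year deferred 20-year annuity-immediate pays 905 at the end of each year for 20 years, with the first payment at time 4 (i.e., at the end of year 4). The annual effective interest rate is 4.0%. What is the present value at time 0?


PV at time 3 of the 20-year annuity-immediate:
a_n = 905 * (1-(1+0.04)^(-20))/0.04 = 12299.2453
Discount back 3 years to time 0:
PV = 12299.2453 * (1+0.04)^(-3)
= 12299.2453 * 0.888996
= 10933.9843


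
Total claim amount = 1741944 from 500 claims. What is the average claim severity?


severity = total / number
= 1741944 / 500
= 3483.888


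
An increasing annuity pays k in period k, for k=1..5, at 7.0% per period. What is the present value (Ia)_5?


(Ia)_n = sum_{k=1}^{n} k * v^k, v = 1/(1+i)
v = 0.934579
Sum computed term by term:
(Ia)_5 = 11.7469


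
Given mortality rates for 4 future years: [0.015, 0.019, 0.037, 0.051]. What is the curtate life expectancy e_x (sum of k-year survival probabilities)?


e_x = sum_{k=1}^{n} k_p_x
k_p_x values:
  1_p_x = 0.985
  2_p_x = 0.966285
  3_p_x = 0.930532
  4_p_x = 0.883075
e_x = 3.7649


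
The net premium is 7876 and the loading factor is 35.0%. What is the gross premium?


Gross = net * (1 + loading)
= 7876 * (1 + 0.35)
= 7876 * 1.35
= 10632.6


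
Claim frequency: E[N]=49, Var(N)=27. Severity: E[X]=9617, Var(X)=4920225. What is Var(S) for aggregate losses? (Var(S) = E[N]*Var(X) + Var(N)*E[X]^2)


Var(S) = E[N]*Var(X) + Var(N)*E[X]^2
= 49*4920225 + 27*9617^2
= 241091025 + 2497140603
= 2.7382e+09


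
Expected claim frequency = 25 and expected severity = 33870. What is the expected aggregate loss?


E[S] = E[N] * E[X]
= 25 * 33870
= 846750


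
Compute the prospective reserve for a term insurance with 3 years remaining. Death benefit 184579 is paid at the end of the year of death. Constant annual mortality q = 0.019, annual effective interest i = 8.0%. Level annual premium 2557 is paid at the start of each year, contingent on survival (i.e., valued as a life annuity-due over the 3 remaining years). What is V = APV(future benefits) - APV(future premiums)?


v = 1/(1+i) = 0.925926
APV(future benefits) per unit = sum_{k=0}^{2} k_p_x * q * v^(k+1) = 0.048088
APV(future benefits) = 184579 * 0.048088 = 8875.9688
Life annuity-due factor ä_{x:3} = sum_{k=0}^{2} k_p_x * v^k = 2.733403
APV(future premiums) = 2557 * 2.733403 = 6989.3109
V = 8875.9688 - 6989.3109
= 1886.6579


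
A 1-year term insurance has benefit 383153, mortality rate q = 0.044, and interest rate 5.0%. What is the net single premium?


NSP = benefit * q * v
v = 1/(1+i) = 0.952381
NSP = 383153 * 0.044 * 0.952381
= 16055.9352


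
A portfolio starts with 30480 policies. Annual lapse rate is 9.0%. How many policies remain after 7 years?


remaining = initial * (1 - lapse)^years
= 30480 * (1 - 0.09)^7
= 30480 * 0.516761
= 15750.8759


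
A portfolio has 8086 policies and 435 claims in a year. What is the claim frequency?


frequency = claims / policies
= 435 / 8086
= 0.0538


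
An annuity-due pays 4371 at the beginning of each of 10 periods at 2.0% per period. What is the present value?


PV_due = PMT * (1-(1+i)^(-n))/i * (1+i)
PV_immediate = 39262.8791
PV_due = 39262.8791 * 1.02
= 40048.1366


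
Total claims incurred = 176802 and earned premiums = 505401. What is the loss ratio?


Loss ratio = claims / premiums
= 176802 / 505401
= 0.3498


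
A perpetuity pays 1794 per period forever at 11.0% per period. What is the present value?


PV = PMT / i
= 1794 / 0.11
= 16309.0909


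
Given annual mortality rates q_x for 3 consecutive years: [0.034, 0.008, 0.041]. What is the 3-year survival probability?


p_k = 1 - q_k for each year
Survival = product of (1 - q_k)
= 0.966 * 0.992 * 0.959
= 0.919


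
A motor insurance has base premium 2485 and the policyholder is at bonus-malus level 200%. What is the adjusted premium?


adjusted = base * BM_level / 100
= 2485 * 200 / 100
= 2485 * 2.0
= 4970.0


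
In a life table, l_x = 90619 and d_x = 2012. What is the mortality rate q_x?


q_x = d_x / l_x
= 2012 / 90619
= 0.0222


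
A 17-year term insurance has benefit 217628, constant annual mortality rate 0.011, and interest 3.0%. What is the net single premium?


NSP = benefit * sum_{k=0}^{n-1} k_p_x * q * v^(k+1)
With constant q=0.011, v=0.970874
Sum = 0.133796
NSP = 217628 * 0.133796
= 29117.6621


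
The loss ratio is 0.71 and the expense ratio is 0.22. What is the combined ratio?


Combined ratio = loss ratio + expense ratio
= 0.71 + 0.22
= 0.93


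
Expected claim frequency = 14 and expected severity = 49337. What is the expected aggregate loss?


E[S] = E[N] * E[X]
= 14 * 49337
= 690718


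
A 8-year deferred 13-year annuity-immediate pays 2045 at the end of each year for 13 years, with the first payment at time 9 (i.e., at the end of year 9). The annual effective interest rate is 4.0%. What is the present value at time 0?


PV at time 8 of the 13-year annuity-immediate:
a_n = 2045 * (1-(1+0.04)^(-13))/0.04 = 20420.6498
Discount back 8 years to time 0:
PV = 20420.6498 * (1+0.04)^(-8)
= 20420.6498 * 0.73069
= 14921.1688


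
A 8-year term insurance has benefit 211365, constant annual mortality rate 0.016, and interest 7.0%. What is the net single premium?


NSP = benefit * sum_{k=0}^{n-1} k_p_x * q * v^(k+1)
With constant q=0.016, v=0.934579
Sum = 0.090874
NSP = 211365 * 0.090874
= 19207.5568


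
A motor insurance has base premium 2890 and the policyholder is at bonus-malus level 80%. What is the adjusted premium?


adjusted = base * BM_level / 100
= 2890 * 80 / 100
= 2890 * 0.8
= 2312.0


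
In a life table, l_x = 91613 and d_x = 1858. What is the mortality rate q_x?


q_x = d_x / l_x
= 1858 / 91613
= 0.0203


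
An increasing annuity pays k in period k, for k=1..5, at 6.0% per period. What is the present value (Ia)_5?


(Ia)_n = sum_{k=1}^{n} k * v^k, v = 1/(1+i)
v = 0.943396
Sum computed term by term:
(Ia)_5 = 12.1469


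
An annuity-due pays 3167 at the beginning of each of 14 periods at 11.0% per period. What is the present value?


PV_due = PMT * (1-(1+i)^(-n))/i * (1+i)
PV_immediate = 22111.5672
PV_due = 22111.5672 * 1.11
= 24543.8396


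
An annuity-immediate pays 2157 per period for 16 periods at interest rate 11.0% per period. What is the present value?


PV = PMT * (1 - (1+i)^(-n)) / i
= 2157 * (1 - (1+0.11)^(-16)) / 0.11
= 2157 * (1 - 0.188292) / 0.11
= 2157 * 7.379162
= 15916.852


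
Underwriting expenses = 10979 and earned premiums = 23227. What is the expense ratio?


Expense ratio = expenses / premiums
= 10979 / 23227
= 0.4727


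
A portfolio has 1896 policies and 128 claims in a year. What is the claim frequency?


frequency = claims / policies
= 128 / 1896
= 0.0675


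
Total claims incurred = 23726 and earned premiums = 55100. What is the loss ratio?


Loss ratio = claims / premiums
= 23726 / 55100
= 0.4306


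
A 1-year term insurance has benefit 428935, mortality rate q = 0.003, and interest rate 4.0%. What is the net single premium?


NSP = benefit * q * v
v = 1/(1+i) = 0.961538
NSP = 428935 * 0.003 * 0.961538
= 1237.3125


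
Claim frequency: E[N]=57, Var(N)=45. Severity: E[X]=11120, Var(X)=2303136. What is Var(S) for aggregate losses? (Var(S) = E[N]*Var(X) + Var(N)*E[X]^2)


Var(S) = E[N]*Var(X) + Var(N)*E[X]^2
= 57*2303136 + 45*11120^2
= 131278752 + 5564448000
= 5.6957e+09


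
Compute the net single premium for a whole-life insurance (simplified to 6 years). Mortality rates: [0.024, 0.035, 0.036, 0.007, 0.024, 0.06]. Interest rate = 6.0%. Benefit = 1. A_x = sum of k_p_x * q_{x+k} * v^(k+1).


v = 0.943396
Year 0: k_p_x=1.0, q=0.024, term=0.022642
Year 1: k_p_x=0.976, q=0.035, term=0.030402
Year 2: k_p_x=0.94184, q=0.036, term=0.028468
Year 3: k_p_x=0.907934, q=0.007, term=0.005034
Year 4: k_p_x=0.901578, q=0.024, term=0.016169
Year 5: k_p_x=0.87994, q=0.06, term=0.037219
A_x = 0.1399


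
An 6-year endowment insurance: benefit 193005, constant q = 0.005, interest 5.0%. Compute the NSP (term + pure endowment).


Term component = 4840.7951
Pure endowment = 6_p_x * v^6 * benefit = 0.970373 * 0.746215 * 193005 = 139756.2536
NSP = 144597.0487


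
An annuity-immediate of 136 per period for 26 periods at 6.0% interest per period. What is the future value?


FV = PMT * ((1+i)^n - 1) / i
= 136 * ((1.06)^26 - 1) / 0.06
= 136 * (4.549383 - 1) / 0.06
= 8045.268


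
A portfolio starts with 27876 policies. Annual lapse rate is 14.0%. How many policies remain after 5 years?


remaining = initial * (1 - lapse)^years
= 27876 * (1 - 0.14)^5
= 27876 * 0.470427
= 13113.6235


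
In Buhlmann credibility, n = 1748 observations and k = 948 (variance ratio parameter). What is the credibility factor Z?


Z = n / (n + k)
= 1748 / (1748 + 948)
= 1748 / 2696
= 0.6484


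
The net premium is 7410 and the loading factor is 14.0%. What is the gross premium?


Gross = net * (1 + loading)
= 7410 * (1 + 0.14)
= 7410 * 1.14
= 8447.4


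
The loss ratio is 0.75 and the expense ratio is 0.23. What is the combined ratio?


Combined ratio = loss ratio + expense ratio
= 0.75 + 0.23
= 0.98


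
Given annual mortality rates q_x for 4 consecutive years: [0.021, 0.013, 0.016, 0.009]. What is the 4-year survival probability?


p_k = 1 - q_k for each year
Survival = product of (1 - q_k)
= 0.979 * 0.987 * 0.984 * 0.991
= 0.9423


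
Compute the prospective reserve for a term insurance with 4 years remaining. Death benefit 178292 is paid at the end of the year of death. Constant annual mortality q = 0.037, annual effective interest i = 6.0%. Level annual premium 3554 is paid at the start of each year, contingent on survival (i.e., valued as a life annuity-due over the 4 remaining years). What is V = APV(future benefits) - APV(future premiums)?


v = 1/(1+i) = 0.943396
APV(future benefits) per unit = sum_{k=0}^{3} k_p_x * q * v^(k+1) = 0.1216
APV(future benefits) = 178292 * 0.1216 = 21680.2906
Life annuity-due factor ä_{x:4} = sum_{k=0}^{3} k_p_x * v^k = 3.483673
APV(future premiums) = 3554 * 3.483673 = 12380.9739
V = 21680.2906 - 12380.9739
= 9299.3167


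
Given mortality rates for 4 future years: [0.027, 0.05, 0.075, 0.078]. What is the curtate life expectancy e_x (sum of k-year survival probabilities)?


e_x = sum_{k=1}^{n} k_p_x
k_p_x values:
  1_p_x = 0.973
  2_p_x = 0.92435
  3_p_x = 0.855024
  4_p_x = 0.788332
e_x = 3.5407


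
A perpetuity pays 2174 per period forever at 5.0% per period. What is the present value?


PV = PMT / i
= 2174 / 0.05
= 43480.0


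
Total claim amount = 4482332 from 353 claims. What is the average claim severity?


severity = total / number
= 4482332 / 353
= 12697.8244


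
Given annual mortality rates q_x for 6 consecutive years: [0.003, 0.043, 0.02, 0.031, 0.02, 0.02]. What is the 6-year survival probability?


p_k = 1 - q_k for each year
Survival = product of (1 - q_k)
= 0.997 * 0.957 * 0.98 * 0.969 * 0.98 * 0.98
= 0.8702


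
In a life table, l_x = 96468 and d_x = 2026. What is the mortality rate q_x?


q_x = d_x / l_x
= 2026 / 96468
= 0.021


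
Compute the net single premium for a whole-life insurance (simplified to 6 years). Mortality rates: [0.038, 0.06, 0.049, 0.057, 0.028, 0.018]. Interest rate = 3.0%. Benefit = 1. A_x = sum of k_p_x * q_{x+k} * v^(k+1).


v = 0.970874
Year 0: k_p_x=1.0, q=0.038, term=0.036893
Year 1: k_p_x=0.962, q=0.06, term=0.054407
Year 2: k_p_x=0.90428, q=0.049, term=0.04055
Year 3: k_p_x=0.85997, q=0.057, term=0.043552
Year 4: k_p_x=0.810952, q=0.028, term=0.019587
Year 5: k_p_x=0.788245, q=0.018, term=0.011883
A_x = 0.2069


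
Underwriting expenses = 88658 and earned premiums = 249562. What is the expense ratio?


Expense ratio = expenses / premiums
= 88658 / 249562
= 0.3553


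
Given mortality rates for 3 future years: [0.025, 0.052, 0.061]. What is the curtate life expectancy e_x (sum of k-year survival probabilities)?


e_x = sum_{k=1}^{n} k_p_x
k_p_x values:
  1_p_x = 0.975
  2_p_x = 0.9243
  3_p_x = 0.867918
e_x = 2.7672


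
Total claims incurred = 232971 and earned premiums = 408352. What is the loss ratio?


Loss ratio = claims / premiums
= 232971 / 408352
= 0.5705


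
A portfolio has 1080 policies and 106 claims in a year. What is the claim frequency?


frequency = claims / policies
= 106 / 1080
= 0.0981


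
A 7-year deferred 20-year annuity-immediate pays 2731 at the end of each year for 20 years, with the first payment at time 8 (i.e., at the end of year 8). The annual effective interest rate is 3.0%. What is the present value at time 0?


PV at time 7 of the 20-year annuity-immediate:
a_n = 2731 * (1-(1+0.03)^(-20))/0.03 = 40630.3838
Discount back 7 years to time 0:
PV = 40630.3838 * (1+0.03)^(-7)
= 40630.3838 * 0.813092
= 33036.2202


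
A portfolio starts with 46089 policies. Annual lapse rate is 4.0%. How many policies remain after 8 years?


remaining = initial * (1 - lapse)^years
= 46089 * (1 - 0.04)^8
= 46089 * 0.72139
= 33248.1243


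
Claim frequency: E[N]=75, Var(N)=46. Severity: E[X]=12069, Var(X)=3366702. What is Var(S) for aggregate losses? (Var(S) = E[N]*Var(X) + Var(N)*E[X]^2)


Var(S) = E[N]*Var(X) + Var(N)*E[X]^2
= 75*3366702 + 46*12069^2
= 252502650 + 6700395006
= 6.9529e+09


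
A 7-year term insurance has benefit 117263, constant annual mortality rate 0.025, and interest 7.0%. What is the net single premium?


NSP = benefit * sum_{k=0}^{n-1} k_p_x * q * v^(k+1)
With constant q=0.025, v=0.934579
Sum = 0.125892
NSP = 117263 * 0.125892
= 14762.4875


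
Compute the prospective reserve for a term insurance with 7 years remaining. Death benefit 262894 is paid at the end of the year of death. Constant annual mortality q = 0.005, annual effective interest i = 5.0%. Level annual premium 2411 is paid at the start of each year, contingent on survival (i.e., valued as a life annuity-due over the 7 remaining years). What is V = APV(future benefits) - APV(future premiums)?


v = 1/(1+i) = 0.952381
APV(future benefits) per unit = sum_{k=0}^{6} k_p_x * q * v^(k+1) = 0.028529
APV(future benefits) = 262894 * 0.028529 = 7500.1866
Life annuity-due factor ä_{x:7} = sum_{k=0}^{6} k_p_x * v^k = 5.991157
APV(future premiums) = 2411 * 5.991157 = 14444.6792
V = 7500.1866 - 14444.6792
= -6944.4926


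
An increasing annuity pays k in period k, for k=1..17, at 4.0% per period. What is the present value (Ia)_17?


(Ia)_n = sum_{k=1}^{n} k * v^k, v = 1/(1+i)
v = 0.961538
Sum computed term by term:
(Ia)_17 = 98.1238


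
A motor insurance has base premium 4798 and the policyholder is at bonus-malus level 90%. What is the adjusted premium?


adjusted = base * BM_level / 100
= 4798 * 90 / 100
= 4798 * 0.9
= 4318.2


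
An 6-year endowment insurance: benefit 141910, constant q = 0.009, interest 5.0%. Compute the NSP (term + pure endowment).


Term component = 6346.647
Pure endowment = 6_p_x * v^6 * benefit = 0.947201 * 0.746215 * 141910 = 100304.2033
NSP = 106650.8502


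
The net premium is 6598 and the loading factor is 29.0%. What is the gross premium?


Gross = net * (1 + loading)
= 6598 * (1 + 0.29)
= 6598 * 1.29
= 8511.42


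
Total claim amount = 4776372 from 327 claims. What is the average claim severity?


severity = total / number
= 4776372 / 327
= 14606.6422


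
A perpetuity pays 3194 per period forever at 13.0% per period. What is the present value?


PV = PMT / i
= 3194 / 0.13
= 24569.2308


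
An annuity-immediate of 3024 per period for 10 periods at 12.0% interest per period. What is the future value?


FV = PMT * ((1+i)^n - 1) / i
= 3024 * ((1.12)^10 - 1) / 0.12
= 3024 * (3.105848 - 1) / 0.12
= 53067.3749


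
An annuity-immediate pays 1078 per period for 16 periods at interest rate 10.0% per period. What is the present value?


PV = PMT * (1 - (1+i)^(-n)) / i
= 1078 * (1 - (1+0.1)^(-16)) / 0.1
= 1078 * (1 - 0.217629) / 0.1
= 1078 * 7.823709
= 8433.9579


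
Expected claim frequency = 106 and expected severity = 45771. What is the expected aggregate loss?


E[S] = E[N] * E[X]
= 106 * 45771
= 4.8517e+06


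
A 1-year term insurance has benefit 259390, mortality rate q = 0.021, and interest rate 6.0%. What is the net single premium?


NSP = benefit * q * v
v = 1/(1+i) = 0.943396
NSP = 259390 * 0.021 * 0.943396
= 5138.8585


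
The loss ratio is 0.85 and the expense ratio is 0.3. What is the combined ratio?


Combined ratio = loss ratio + expense ratio
= 0.85 + 0.3
= 1.15


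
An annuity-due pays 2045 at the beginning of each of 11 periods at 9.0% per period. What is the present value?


PV_due = PMT * (1-(1+i)^(-n))/i * (1+i)
PV_immediate = 13916.6147
PV_due = 13916.6147 * 1.09
= 15169.11


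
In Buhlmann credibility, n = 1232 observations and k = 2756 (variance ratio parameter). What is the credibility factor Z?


Z = n / (n + k)
= 1232 / (1232 + 2756)
= 1232 / 3988
= 0.3089


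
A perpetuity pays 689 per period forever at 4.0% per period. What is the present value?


PV = PMT / i
= 689 / 0.04
= 17225.0


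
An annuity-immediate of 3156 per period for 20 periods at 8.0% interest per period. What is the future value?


FV = PMT * ((1+i)^n - 1) / i
= 3156 * ((1.08)^20 - 1) / 0.08
= 3156 * (4.660957 - 1) / 0.08
= 144424.7593


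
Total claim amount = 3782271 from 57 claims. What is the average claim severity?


severity = total / number
= 3782271 / 57
= 66355.6316


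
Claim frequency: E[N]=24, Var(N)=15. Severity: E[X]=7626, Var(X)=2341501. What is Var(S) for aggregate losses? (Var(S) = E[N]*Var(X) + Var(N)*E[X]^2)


Var(S) = E[N]*Var(X) + Var(N)*E[X]^2
= 24*2341501 + 15*7626^2
= 56196024 + 872338140
= 9.2853e+08


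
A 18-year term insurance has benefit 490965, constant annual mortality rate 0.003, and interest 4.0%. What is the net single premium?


NSP = benefit * sum_{k=0}^{n-1} k_p_x * q * v^(k+1)
With constant q=0.003, v=0.961538
Sum = 0.037141
NSP = 490965 * 0.037141
= 18235.085


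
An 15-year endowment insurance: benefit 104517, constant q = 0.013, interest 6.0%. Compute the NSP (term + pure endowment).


Term component = 12230.3234
Pure endowment = 15_p_x * v^15 * benefit = 0.821783 * 0.417265 * 104517 = 35839.03
NSP = 48069.3534


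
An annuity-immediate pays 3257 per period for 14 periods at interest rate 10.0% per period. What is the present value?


PV = PMT * (1 - (1+i)^(-n)) / i
= 3257 * (1 - (1+0.1)^(-14)) / 0.1
= 3257 * (1 - 0.263331) / 0.1
= 3257 * 7.366687
= 23993.301


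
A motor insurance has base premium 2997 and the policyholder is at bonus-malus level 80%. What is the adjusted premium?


adjusted = base * BM_level / 100
= 2997 * 80 / 100
= 2997 * 0.8
= 2397.6


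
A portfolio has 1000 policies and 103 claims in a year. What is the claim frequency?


frequency = claims / policies
= 103 / 1000
= 0.103


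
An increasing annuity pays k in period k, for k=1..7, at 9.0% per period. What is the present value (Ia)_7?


(Ia)_n = sum_{k=1}^{n} k * v^k, v = 1/(1+i)
v = 0.917431
Sum computed term by term:
(Ia)_7 = 18.4075


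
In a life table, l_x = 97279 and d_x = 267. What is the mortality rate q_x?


q_x = d_x / l_x
= 267 / 97279
= 0.0027


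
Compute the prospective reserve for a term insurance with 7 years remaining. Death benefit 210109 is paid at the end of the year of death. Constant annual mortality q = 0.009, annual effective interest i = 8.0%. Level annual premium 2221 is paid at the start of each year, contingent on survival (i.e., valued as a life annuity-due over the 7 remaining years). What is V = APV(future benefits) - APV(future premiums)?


v = 1/(1+i) = 0.925926
APV(future benefits) per unit = sum_{k=0}^{6} k_p_x * q * v^(k+1) = 0.045737
APV(future benefits) = 210109 * 0.045737 = 9609.8324
Life annuity-due factor ä_{x:7} = sum_{k=0}^{6} k_p_x * v^k = 5.488484
APV(future premiums) = 2221 * 5.488484 = 12189.923
V = 9609.8324 - 12189.923
= -2580.0906


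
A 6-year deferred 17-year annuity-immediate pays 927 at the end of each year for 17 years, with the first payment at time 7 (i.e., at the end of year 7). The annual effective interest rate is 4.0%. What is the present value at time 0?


PV at time 6 of the 17-year annuity-immediate:
a_n = 927 * (1-(1+0.04)^(-17))/0.04 = 11277.575
Discount back 6 years to time 0:
PV = 11277.575 * (1+0.04)^(-6)
= 11277.575 * 0.790315
= 8912.8314


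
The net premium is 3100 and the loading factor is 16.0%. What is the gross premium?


Gross = net * (1 + loading)
= 3100 * (1 + 0.16)
= 3100 * 1.16
= 3596.0


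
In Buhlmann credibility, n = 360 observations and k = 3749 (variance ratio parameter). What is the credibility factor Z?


Z = n / (n + k)
= 360 / (360 + 3749)
= 360 / 4109
= 0.0876


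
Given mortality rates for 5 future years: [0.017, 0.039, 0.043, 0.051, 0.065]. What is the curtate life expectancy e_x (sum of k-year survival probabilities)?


e_x = sum_{k=1}^{n} k_p_x
k_p_x values:
  1_p_x = 0.983
  2_p_x = 0.944663
  3_p_x = 0.904042
  4_p_x = 0.857936
  5_p_x = 0.80217
e_x = 4.4918


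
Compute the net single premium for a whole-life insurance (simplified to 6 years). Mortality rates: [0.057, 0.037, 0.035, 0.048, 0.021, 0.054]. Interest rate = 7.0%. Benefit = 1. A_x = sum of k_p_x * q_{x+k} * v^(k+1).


v = 0.934579
Year 0: k_p_x=1.0, q=0.057, term=0.053271
Year 1: k_p_x=0.943, q=0.037, term=0.030475
Year 2: k_p_x=0.908109, q=0.035, term=0.025945
Year 3: k_p_x=0.876325, q=0.048, term=0.03209
Year 4: k_p_x=0.834262, q=0.021, term=0.012491
Year 5: k_p_x=0.816742, q=0.054, term=0.029388
A_x = 0.1837


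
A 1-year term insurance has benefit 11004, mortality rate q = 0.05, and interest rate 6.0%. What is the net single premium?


NSP = benefit * q * v
v = 1/(1+i) = 0.943396
NSP = 11004 * 0.05 * 0.943396
= 519.0566


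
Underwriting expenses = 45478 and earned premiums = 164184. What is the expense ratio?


Expense ratio = expenses / premiums
= 45478 / 164184
= 0.277


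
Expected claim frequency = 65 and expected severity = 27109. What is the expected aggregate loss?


E[S] = E[N] * E[X]
= 65 * 27109
= 1.7621e+06


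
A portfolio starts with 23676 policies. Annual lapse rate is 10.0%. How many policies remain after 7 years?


remaining = initial * (1 - lapse)^years
= 23676 * (1 - 0.1)^7
= 23676 * 0.478297
= 11324.1574


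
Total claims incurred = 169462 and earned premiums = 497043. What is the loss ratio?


Loss ratio = claims / premiums
= 169462 / 497043
= 0.3409


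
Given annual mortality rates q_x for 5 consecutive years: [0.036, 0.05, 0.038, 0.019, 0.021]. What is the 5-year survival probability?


p_k = 1 - q_k for each year
Survival = product of (1 - q_k)
= 0.964 * 0.95 * 0.962 * 0.981 * 0.979
= 0.8461


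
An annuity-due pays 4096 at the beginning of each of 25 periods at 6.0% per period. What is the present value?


PV_due = PMT * (1-(1+i)^(-n))/i * (1+i)
PV_immediate = 52360.6268
PV_due = 52360.6268 * 1.06
= 55502.2644


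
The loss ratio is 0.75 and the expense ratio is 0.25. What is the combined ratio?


Combined ratio = loss ratio + expense ratio
= 0.75 + 0.25
= 1.0


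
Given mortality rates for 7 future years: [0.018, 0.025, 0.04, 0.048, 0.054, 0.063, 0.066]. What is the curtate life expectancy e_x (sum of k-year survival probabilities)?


e_x = sum_{k=1}^{n} k_p_x
k_p_x values:
  1_p_x = 0.982
  2_p_x = 0.95745
  3_p_x = 0.919152
  4_p_x = 0.875033
  5_p_x = 0.827781
  6_p_x = 0.775631
  7_p_x = 0.724439
e_x = 6.0615


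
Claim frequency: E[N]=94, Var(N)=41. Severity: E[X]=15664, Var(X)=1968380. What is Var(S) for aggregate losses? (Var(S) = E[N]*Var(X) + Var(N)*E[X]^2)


Var(S) = E[N]*Var(X) + Var(N)*E[X]^2
= 94*1968380 + 41*15664^2
= 185027720 + 10059796736
= 1.0245e+10


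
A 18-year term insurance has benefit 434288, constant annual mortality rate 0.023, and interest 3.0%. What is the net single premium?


NSP = benefit * sum_{k=0}^{n-1} k_p_x * q * v^(k+1)
With constant q=0.023, v=0.970874
Sum = 0.266281
NSP = 434288 * 0.266281
= 115642.7219


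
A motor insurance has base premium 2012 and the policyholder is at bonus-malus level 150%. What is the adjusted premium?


adjusted = base * BM_level / 100
= 2012 * 150 / 100
= 2012 * 1.5
= 3018.0


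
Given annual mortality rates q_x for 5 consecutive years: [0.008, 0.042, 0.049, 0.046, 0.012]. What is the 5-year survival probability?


p_k = 1 - q_k for each year
Survival = product of (1 - q_k)
= 0.992 * 0.958 * 0.951 * 0.954 * 0.988
= 0.8518


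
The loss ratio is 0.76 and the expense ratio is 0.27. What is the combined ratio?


Combined ratio = loss ratio + expense ratio
= 0.76 + 0.27
= 1.03


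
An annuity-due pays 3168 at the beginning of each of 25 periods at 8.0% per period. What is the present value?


PV_due = PMT * (1-(1+i)^(-n))/i * (1+i)
PV_immediate = 33817.691
PV_due = 33817.691 * 1.08
= 36523.1062


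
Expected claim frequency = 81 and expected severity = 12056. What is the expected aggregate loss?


E[S] = E[N] * E[X]
= 81 * 12056
= 976536


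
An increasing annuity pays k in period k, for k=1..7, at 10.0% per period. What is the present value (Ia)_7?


(Ia)_n = sum_{k=1}^{n} k * v^k, v = 1/(1+i)
v = 0.909091
Sum computed term by term:
(Ia)_7 = 17.6315


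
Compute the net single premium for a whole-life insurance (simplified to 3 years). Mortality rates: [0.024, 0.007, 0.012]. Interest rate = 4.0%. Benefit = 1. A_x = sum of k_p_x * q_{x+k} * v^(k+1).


v = 0.961538
Year 0: k_p_x=1.0, q=0.024, term=0.023077
Year 1: k_p_x=0.976, q=0.007, term=0.006317
Year 2: k_p_x=0.969168, q=0.012, term=0.010339
A_x = 0.0397


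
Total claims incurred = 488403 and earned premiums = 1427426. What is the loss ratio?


Loss ratio = claims / premiums
= 488403 / 1427426
= 0.3422


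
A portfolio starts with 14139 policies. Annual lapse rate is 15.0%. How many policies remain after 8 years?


remaining = initial * (1 - lapse)^years
= 14139 * (1 - 0.15)^8
= 14139 * 0.272491
= 3852.7435
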